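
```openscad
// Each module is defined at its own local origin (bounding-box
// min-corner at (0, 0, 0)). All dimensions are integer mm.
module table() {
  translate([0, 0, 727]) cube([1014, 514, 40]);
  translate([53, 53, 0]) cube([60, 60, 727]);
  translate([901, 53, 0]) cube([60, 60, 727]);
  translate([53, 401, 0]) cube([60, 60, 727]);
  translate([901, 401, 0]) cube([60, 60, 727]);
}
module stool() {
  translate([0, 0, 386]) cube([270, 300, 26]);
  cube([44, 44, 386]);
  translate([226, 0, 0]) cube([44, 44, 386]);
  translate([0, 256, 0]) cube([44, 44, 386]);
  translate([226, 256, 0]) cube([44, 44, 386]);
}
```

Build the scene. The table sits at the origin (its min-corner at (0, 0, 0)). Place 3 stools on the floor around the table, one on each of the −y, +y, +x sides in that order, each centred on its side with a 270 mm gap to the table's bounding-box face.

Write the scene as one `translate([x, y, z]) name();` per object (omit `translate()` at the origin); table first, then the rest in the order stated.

table();
translate([372, -570, 0]) stool();
translate([372, 784, 0]) stool();
translate([1284, 107, 0]) stool();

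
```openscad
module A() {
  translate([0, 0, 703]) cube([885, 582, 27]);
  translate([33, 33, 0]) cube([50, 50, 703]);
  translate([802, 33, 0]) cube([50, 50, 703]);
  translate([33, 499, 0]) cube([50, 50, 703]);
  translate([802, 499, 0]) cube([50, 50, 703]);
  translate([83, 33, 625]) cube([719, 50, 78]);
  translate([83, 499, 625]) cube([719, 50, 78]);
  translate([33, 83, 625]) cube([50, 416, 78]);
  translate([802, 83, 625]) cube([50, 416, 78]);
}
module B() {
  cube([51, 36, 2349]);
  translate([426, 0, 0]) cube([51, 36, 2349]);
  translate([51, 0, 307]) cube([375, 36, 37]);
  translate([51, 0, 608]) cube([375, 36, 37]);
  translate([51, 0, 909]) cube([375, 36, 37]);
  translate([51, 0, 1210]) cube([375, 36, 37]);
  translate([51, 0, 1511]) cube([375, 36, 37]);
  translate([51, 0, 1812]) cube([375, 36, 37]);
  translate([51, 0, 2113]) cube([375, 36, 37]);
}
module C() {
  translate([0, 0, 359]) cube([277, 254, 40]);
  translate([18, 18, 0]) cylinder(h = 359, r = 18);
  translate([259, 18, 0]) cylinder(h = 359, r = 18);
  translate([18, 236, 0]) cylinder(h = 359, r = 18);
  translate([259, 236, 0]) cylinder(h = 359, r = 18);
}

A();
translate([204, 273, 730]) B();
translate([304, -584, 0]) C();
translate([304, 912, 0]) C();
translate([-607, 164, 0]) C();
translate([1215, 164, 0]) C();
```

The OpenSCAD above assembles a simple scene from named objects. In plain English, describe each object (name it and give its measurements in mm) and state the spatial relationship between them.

A is a table with a 885×582 mm rectangular top, 27 mm thick, top surface at z = 730 mm, supported by four 50×50 mm square legs, each inset 33 mm from the nearest pair of top edges, running from the floor. Four apron rails, 50 mm thick and 78 mm tall, run between adjacent legs with their top edges flush with the underside of the top and their outer faces flush with the legs' outer faces.

B is a straight ladder. Two 51×36 mm vertical rails, 2349 mm tall, stand 477 mm apart (outside-to-outside) with their front faces coplanar on the −y side. 7 rungs, each 36 mm deep and 37 mm tall, span between the inner faces of the rails, front faces flush with the rails. The lowest rung's underside is at z = 307 mm and rungs are spaced 301 mm apart (underside to underside).

C is a four-legged stool. The seat is a 277×254×40 mm slab whose top surface is at z = 399 mm; four round legs, each 36 mm in diameter, run from the floor (z = 0) to the underside of the seat, each leg's axis is inset half a diameter from the nearest pair of seat edges (so the leg's bounding box is flush with the corner).

The ladder is on top of the table, centred. Four stools sit around the table at the −y, +y, −x, +x sides.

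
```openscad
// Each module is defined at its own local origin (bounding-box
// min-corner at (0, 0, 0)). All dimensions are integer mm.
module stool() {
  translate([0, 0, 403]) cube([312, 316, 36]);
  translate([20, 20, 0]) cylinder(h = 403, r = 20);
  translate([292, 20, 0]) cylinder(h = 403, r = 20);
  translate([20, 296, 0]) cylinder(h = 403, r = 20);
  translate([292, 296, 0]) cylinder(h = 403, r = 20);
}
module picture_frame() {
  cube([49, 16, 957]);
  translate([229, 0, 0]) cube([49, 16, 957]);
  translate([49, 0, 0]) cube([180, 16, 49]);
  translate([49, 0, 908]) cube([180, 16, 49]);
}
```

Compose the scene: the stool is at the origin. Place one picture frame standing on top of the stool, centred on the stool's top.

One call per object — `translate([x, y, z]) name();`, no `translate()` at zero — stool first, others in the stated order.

stool();
translate([17, 150, 439]) picture_frame();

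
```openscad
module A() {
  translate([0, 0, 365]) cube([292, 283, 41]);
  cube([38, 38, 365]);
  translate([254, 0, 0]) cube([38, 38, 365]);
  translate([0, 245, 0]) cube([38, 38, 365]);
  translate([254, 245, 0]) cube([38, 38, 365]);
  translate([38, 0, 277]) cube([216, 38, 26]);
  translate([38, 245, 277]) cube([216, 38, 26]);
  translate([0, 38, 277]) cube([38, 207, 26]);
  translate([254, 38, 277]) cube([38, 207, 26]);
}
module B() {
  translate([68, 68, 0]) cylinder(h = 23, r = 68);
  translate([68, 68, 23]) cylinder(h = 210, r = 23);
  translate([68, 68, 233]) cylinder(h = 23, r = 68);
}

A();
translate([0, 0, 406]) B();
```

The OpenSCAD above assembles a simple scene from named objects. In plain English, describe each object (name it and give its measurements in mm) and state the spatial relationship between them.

A is a four-legged stool. The seat is a 292×283×41 mm slab whose top surface is at z = 406 mm; four square legs, each 38×38 mm in cross-section, run from the floor (z = 0) to the underside of the seat, each flush with a corner of the seat. Four stretchers, 38 mm wide and 26 mm tall, connect adjacent legs with their undersides at z = 277 mm, each running between the inner faces of the legs it joins and aligned with the legs' outer faces on the other axis.

B is a spool: two coaxial disc flanges of radius 68 mm and thickness 23 mm, joined by a core cylinder of radius 23 mm and height 210 mm. The lower flange rests on z = 0 and the three cylinders share a vertical axis.

The spool is on top of the stool.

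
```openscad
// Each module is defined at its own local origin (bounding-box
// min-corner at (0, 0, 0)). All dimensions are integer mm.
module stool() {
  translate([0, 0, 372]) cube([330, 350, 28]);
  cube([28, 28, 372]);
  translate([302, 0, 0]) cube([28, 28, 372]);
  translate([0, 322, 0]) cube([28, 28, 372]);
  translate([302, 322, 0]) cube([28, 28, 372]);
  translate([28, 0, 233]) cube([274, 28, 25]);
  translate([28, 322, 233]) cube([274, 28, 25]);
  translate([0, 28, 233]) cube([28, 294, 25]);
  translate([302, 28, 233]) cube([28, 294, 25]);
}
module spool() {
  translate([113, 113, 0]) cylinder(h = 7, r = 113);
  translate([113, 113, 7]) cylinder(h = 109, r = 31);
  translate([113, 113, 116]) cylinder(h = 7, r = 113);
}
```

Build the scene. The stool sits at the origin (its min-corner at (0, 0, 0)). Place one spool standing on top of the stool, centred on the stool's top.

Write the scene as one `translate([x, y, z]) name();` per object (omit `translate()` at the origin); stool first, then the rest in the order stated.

stool();
translate([52, 62, 400]) spool();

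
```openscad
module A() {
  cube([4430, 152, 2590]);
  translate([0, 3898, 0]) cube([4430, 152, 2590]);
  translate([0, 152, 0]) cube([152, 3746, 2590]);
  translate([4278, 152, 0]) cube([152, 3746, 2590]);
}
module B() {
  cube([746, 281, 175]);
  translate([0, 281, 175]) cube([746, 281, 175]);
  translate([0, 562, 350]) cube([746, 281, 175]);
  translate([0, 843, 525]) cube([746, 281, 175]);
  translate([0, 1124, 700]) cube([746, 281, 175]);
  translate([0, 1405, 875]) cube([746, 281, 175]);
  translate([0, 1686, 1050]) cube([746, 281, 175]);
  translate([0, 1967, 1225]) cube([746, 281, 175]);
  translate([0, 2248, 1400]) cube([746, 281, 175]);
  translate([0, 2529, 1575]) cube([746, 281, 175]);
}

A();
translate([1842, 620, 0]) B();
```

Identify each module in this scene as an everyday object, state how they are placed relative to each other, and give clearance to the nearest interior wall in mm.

A is a house frame. B is a staircase. The staircase sits inside the house frame, centred. The clearance to the nearest interior wall is 468 mm.

Clearances: x = 1690, y = 468; minimum 468 mm.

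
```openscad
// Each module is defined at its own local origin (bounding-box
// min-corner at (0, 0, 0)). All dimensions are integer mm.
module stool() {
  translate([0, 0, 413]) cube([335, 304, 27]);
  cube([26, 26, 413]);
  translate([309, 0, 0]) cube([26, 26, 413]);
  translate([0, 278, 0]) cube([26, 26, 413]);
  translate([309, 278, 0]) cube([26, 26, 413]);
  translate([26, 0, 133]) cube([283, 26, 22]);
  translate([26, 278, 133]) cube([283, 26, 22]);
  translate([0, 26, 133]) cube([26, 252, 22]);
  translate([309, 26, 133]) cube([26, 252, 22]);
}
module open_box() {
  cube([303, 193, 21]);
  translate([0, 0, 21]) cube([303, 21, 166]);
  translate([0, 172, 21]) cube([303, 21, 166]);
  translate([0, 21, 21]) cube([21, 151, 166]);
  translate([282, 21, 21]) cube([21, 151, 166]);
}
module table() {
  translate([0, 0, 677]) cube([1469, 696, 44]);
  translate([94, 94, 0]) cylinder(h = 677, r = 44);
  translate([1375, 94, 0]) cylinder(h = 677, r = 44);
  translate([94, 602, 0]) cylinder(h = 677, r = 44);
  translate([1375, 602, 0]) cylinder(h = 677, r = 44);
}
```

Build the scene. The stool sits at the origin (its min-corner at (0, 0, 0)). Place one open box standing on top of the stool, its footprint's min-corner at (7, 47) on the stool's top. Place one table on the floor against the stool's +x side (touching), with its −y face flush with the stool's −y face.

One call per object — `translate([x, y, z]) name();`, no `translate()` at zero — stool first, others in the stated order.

stool();
translate([7, 47, 440]) open_box();
translate([335, 0, 0]) table();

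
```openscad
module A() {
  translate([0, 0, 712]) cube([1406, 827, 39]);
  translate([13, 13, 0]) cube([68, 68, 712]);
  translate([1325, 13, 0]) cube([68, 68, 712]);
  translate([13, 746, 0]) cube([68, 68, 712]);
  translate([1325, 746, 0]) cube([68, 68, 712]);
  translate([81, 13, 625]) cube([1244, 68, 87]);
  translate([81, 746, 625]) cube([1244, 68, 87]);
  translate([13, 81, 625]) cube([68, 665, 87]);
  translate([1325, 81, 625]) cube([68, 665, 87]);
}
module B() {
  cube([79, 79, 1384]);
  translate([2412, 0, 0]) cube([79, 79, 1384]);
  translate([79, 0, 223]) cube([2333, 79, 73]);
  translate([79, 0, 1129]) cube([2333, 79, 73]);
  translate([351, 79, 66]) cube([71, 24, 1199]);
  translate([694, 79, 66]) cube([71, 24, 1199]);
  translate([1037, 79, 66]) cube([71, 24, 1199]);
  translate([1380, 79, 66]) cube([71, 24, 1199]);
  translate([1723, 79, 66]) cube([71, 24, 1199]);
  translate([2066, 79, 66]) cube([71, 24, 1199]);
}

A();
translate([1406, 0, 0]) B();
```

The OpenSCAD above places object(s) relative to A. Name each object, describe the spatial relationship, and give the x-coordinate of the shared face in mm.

The table's +x face and the fence section's −x face are both at x = 1406 mm.

A is a table. B is a fence section. The fence section is against the table's +x side, with their −y faces flush. The x-coordinate of the shared face is 1406 mm.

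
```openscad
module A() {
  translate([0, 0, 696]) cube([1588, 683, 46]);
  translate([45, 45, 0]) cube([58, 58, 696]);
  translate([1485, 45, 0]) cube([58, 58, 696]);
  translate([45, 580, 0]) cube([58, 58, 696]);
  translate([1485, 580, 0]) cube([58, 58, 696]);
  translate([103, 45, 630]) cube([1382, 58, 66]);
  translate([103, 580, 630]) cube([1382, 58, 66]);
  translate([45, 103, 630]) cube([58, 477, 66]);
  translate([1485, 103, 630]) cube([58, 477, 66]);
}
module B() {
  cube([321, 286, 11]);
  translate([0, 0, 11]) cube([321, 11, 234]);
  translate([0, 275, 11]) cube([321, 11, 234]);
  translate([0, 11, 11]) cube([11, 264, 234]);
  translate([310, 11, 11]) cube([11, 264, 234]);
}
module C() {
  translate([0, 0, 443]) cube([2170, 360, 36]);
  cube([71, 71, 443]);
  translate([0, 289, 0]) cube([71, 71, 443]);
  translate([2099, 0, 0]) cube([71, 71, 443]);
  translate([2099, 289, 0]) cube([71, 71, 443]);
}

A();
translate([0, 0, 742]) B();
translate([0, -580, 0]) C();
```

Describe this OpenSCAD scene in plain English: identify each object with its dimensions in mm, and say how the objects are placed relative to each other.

A is a table with a 1588×683 mm rectangular top, 46 mm thick, top surface at z = 742 mm, supported by four 58×58 mm square legs, each inset 45 mm from the nearest pair of top edges, running from the floor. Four apron rails, 58 mm thick and 66 mm tall, run between adjacent legs with their top edges flush with the underside of the top and their outer faces flush with the legs' outer faces.

B is an open-topped rectangular box: outside dimensions 321×286×245 mm, with a uniform wall and base thickness of 11 mm. The base is a full 321×286 slab on the floor; four walls sit on top of the base. The front and back walls (the −y and +y sides) span the full width; the two side walls fit between them.

C is a long wooden bench with a 2170 mm (x) × 360 mm (y) seat, 36 mm thick, its top surface 479 mm above the floor. Four 71 mm square legs at the seat corners, flush with the edges, run from z = 0 to the seat underside.

The open box is on top of the table. The bench is on the floor beside the table on its −y side.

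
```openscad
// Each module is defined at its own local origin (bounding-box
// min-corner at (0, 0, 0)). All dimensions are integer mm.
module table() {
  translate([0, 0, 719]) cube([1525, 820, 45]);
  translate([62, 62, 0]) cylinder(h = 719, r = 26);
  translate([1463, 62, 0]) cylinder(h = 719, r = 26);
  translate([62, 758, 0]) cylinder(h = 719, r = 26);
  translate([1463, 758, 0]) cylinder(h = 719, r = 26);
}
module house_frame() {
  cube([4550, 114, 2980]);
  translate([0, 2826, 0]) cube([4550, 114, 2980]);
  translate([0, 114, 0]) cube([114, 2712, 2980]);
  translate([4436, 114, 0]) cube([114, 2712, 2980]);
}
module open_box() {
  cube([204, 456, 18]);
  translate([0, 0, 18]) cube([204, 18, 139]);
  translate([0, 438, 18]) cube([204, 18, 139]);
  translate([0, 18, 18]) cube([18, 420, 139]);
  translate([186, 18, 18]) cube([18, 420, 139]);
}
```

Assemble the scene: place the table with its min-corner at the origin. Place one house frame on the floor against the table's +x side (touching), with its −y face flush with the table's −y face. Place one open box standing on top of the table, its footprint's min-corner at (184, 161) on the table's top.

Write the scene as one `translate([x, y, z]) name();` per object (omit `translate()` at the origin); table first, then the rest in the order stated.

table();
translate([1525, 0, 0]) house_frame();
translate([184, 161, 764]) open_box();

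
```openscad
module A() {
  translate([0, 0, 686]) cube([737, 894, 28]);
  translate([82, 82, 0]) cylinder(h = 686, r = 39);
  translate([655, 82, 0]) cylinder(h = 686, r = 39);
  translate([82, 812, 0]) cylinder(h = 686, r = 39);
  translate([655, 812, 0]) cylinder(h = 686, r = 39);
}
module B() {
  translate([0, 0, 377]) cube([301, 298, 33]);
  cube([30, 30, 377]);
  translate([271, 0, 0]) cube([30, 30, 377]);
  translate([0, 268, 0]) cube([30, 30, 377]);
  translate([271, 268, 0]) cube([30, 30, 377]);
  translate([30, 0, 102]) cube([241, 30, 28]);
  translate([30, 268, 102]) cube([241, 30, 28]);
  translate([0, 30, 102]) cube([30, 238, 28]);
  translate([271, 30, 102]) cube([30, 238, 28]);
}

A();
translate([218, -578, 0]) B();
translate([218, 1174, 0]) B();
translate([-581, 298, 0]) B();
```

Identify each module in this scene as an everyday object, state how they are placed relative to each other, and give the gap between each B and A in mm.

Each stool's nearest face is 280 mm from the table's bounding box.

A is a table. B is a stool. Three stools sit around the table at the −y, +y, −x sides. The gap between each stool and the table is 280 mm.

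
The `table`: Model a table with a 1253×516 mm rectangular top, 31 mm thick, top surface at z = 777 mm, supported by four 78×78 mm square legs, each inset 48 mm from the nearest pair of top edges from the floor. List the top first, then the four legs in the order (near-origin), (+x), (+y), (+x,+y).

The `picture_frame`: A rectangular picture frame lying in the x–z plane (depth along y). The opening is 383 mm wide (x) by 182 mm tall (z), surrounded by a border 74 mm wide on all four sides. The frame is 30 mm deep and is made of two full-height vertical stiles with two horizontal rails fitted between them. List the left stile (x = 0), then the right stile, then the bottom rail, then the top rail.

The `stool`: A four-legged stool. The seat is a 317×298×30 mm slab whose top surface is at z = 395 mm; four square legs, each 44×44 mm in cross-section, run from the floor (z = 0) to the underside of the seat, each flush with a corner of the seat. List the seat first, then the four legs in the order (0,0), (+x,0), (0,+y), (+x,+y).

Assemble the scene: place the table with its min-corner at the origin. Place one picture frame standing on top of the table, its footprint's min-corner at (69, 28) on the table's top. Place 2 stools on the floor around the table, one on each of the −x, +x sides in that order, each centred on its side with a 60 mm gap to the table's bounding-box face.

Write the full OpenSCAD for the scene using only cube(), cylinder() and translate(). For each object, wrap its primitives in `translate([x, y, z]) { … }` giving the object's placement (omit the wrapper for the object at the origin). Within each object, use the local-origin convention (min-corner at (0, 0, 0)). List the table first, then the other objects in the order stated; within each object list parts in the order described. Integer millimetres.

translate([0, 0, 746]) cube([1253, 516, 31]);
translate([48, 48, 0]) cube([78, 78, 746]);
translate([1127, 48, 0]) cube([78, 78, 746]);
translate([48, 390, 0]) cube([78, 78, 746]);
translate([1127, 390, 0]) cube([78, 78, 746]);
translate([69, 28, 777]) {
  cube([74, 30, 330]);
  translate([457, 0, 0]) cube([74, 30, 330]);
  translate([74, 0, 0]) cube([383, 30, 74]);
  translate([74, 0, 256]) cube([383, 30, 74]);
}
translate([-377, 109, 0]) {
  translate([0, 0, 365]) cube([317, 298, 30]);
  cube([44, 44, 365]);
  translate([273, 0, 0]) cube([44, 44, 365]);
  translate([0, 254, 0]) cube([44, 44, 365]);
  translate([273, 254, 0]) cube([44, 44, 365]);
}
translate([1313, 109, 0]) {
  translate([0, 0, 365]) cube([317, 298, 30]);
  cube([44, 44, 365]);
  translate([273, 0, 0]) cube([44, 44, 365]);
  translate([0, 254, 0]) cube([44, 44, 365]);
  translate([273, 254, 0]) cube([44, 44, 365]);
}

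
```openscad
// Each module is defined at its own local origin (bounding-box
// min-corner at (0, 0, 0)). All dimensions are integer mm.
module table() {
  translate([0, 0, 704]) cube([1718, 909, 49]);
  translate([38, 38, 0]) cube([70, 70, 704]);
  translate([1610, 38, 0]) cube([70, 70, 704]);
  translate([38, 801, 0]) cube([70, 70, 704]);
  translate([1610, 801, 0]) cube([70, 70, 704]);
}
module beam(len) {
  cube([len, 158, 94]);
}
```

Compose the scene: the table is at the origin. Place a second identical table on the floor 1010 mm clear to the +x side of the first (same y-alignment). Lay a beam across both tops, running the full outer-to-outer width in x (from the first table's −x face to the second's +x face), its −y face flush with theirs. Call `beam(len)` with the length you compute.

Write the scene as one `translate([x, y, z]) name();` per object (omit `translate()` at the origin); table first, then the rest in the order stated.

table();
translate([2728, 0, 0]) table();
translate([0, 0, 753]) beam(4446);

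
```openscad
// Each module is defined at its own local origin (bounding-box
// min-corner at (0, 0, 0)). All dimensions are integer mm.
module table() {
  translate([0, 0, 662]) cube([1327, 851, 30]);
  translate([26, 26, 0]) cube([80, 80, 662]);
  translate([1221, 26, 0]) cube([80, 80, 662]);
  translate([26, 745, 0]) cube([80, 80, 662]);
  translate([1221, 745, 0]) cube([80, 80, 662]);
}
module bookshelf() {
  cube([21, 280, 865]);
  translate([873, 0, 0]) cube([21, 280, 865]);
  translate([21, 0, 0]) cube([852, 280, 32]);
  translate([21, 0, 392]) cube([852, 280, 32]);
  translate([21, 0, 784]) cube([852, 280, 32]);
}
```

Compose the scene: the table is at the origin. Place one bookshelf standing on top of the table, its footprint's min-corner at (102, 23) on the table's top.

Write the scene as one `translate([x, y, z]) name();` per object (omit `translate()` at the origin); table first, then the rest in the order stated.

table();
translate([102, 23, 692]) bookshelf();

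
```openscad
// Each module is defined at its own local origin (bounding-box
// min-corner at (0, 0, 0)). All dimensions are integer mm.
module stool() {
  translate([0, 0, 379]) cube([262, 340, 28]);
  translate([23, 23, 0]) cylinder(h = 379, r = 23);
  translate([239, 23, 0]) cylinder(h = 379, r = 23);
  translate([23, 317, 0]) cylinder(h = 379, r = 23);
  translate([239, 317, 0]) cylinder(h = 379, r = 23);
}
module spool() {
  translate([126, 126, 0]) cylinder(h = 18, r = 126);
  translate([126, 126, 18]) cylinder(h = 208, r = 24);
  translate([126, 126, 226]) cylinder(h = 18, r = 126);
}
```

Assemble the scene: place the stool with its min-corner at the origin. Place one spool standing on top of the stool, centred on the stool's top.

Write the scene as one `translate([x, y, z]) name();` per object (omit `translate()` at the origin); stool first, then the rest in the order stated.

stool();
translate([5, 44, 407]) spool();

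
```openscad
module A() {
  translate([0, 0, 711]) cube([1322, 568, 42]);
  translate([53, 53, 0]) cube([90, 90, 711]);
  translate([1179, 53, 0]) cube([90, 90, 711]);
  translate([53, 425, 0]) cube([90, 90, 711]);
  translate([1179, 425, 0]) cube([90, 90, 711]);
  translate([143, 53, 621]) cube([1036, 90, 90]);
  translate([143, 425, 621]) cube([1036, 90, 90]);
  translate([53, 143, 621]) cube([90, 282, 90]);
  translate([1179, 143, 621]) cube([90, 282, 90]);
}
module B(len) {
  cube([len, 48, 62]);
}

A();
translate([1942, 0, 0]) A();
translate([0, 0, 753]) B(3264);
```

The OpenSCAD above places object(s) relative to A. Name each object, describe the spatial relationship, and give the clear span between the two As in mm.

A is a table. B is a beam. A beam spans the tops of two tables. The clear span between the two tables is 620 mm.

Second table starts at x = 1942; first ends at x = 1322; clear span = 1942 − 1322 = 620 mm.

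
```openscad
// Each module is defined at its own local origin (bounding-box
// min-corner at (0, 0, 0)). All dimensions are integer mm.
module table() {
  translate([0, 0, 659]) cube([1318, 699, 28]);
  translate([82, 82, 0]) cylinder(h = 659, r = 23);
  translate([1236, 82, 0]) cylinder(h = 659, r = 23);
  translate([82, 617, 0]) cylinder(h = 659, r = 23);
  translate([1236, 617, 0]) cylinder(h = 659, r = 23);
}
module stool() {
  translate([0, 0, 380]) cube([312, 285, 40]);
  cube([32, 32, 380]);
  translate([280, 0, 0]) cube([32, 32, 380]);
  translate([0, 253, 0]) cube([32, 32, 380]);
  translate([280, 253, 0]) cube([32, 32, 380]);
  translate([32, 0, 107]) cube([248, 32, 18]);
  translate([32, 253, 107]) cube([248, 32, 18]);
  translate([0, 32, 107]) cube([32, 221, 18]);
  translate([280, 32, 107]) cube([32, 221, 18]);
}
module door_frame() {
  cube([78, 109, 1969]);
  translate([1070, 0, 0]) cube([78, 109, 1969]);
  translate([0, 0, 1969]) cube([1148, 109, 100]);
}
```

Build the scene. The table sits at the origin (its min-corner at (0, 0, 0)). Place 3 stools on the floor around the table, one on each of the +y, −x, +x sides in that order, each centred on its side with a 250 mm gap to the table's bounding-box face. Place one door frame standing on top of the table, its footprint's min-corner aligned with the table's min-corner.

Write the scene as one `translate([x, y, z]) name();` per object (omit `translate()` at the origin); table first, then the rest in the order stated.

table();
translate([503, 949, 0]) stool();
translate([-562, 207, 0]) stool();
translate([1568, 207, 0]) stool();
translate([0, 0, 687]) door_frame();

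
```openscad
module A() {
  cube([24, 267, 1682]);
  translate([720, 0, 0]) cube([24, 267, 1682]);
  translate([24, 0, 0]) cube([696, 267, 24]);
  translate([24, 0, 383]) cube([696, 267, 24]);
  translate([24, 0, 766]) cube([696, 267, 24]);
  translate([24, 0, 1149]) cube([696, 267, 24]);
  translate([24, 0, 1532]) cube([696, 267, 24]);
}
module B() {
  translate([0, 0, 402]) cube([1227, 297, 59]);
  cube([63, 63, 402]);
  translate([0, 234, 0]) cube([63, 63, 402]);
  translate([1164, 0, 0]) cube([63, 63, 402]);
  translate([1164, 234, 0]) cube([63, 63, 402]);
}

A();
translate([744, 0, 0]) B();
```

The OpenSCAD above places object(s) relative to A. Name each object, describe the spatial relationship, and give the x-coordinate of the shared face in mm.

The bookshelf's +x face and the bench's −x face are both at x = 744 mm.

A is a bookshelf. B is a bench. The bench is against the bookshelf's +x side, with their −y faces flush. The x-coordinate of the shared face is 744 mm.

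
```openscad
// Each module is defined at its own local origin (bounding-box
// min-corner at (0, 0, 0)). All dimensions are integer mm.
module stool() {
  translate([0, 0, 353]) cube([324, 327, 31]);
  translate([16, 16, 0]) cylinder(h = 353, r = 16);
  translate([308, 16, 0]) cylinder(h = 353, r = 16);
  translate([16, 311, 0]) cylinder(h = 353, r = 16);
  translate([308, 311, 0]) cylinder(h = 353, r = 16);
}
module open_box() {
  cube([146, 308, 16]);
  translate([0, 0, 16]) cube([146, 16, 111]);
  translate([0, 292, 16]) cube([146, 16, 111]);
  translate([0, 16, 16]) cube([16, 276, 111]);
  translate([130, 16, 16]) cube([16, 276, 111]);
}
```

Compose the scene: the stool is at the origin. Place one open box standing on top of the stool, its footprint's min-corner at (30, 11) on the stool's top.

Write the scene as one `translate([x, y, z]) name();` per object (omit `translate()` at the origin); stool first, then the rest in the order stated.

stool();
translate([30, 11, 384]) open_box();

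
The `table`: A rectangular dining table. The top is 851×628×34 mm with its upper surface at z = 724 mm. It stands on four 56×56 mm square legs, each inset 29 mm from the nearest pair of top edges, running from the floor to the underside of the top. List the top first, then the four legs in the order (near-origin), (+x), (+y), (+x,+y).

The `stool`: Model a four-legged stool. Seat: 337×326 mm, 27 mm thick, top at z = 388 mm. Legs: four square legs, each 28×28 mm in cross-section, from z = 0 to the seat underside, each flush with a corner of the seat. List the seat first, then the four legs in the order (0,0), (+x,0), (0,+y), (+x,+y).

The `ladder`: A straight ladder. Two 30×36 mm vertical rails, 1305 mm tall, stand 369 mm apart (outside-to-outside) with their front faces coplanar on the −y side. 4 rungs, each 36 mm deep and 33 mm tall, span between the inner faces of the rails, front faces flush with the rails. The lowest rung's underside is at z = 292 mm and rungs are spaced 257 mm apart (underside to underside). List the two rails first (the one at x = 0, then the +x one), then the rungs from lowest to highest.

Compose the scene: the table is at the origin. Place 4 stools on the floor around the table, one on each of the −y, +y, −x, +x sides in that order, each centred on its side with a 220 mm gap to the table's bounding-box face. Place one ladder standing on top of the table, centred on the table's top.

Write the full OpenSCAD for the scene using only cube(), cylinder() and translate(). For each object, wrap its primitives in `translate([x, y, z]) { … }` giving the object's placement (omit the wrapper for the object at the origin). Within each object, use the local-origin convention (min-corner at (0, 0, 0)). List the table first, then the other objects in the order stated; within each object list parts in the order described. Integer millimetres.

translate([0, 0, 690]) cube([851, 628, 34]);
translate([29, 29, 0]) cube([56, 56, 690]);
translate([766, 29, 0]) cube([56, 56, 690]);
translate([29, 543, 0]) cube([56, 56, 690]);
translate([766, 543, 0]) cube([56, 56, 690]);
translate([257, -546, 0]) {
  translate([0, 0, 361]) cube([337, 326, 27]);
  cube([28, 28, 361]);
  translate([309, 0, 0]) cube([28, 28, 361]);
  translate([0, 298, 0]) cube([28, 28, 361]);
  translate([309, 298, 0]) cube([28, 28, 361]);
}
translate([257, 848, 0]) {
  translate([0, 0, 361]) cube([337, 326, 27]);
  cube([28, 28, 361]);
  translate([309, 0, 0]) cube([28, 28, 361]);
  translate([0, 298, 0]) cube([28, 28, 361]);
  translate([309, 298, 0]) cube([28, 28, 361]);
}
translate([-557, 151, 0]) {
  translate([0, 0, 361]) cube([337, 326, 27]);
  cube([28, 28, 361]);
  translate([309, 0, 0]) cube([28, 28, 361]);
  translate([0, 298, 0]) cube([28, 28, 361]);
  translate([309, 298, 0]) cube([28, 28, 361]);
}
translate([1071, 151, 0]) {
  translate([0, 0, 361]) cube([337, 326, 27]);
  cube([28, 28, 361]);
  translate([309, 0, 0]) cube([28, 28, 361]);
  translate([0, 298, 0]) cube([28, 28, 361]);
  translate([309, 298, 0]) cube([28, 28, 361]);
}
translate([241, 296, 724]) {
  cube([30, 36, 1305]);
  translate([339, 0, 0]) cube([30, 36, 1305]);
  translate([30, 0, 292]) cube([309, 36, 33]);
  translate([30, 0, 549]) cube([309, 36, 33]);
  translate([30, 0, 806]) cube([309, 36, 33]);
  translate([30, 0, 1063]) cube([309, 36, 33]);
}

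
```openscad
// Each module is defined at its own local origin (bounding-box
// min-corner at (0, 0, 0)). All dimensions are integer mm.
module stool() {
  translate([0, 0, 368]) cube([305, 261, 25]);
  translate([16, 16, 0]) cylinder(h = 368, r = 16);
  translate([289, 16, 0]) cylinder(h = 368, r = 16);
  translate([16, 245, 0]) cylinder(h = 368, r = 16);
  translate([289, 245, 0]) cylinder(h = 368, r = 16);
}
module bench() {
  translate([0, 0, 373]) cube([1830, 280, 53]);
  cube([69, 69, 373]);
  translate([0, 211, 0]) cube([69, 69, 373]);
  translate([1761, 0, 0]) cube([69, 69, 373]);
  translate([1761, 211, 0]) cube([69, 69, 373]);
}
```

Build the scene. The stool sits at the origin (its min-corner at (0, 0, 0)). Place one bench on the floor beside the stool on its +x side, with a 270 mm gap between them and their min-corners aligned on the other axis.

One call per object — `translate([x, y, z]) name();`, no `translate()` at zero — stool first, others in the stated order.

stool();
translate([575, 0, 0]) bench();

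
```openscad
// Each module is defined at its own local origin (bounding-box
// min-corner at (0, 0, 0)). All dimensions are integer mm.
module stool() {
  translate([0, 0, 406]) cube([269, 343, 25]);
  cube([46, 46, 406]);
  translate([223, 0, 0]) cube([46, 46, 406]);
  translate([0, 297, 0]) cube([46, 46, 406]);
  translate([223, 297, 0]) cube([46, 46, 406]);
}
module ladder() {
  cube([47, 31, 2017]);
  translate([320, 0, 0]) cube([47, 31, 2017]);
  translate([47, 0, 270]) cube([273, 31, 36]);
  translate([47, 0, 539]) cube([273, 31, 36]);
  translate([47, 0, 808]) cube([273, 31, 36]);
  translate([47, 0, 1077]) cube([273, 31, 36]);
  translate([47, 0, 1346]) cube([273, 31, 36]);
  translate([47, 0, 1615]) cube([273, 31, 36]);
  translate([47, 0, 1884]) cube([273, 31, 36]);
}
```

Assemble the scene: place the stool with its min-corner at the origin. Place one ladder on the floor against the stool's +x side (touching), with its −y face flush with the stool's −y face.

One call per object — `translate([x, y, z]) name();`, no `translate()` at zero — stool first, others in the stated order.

stool();
translate([269, 0, 0]) ladder();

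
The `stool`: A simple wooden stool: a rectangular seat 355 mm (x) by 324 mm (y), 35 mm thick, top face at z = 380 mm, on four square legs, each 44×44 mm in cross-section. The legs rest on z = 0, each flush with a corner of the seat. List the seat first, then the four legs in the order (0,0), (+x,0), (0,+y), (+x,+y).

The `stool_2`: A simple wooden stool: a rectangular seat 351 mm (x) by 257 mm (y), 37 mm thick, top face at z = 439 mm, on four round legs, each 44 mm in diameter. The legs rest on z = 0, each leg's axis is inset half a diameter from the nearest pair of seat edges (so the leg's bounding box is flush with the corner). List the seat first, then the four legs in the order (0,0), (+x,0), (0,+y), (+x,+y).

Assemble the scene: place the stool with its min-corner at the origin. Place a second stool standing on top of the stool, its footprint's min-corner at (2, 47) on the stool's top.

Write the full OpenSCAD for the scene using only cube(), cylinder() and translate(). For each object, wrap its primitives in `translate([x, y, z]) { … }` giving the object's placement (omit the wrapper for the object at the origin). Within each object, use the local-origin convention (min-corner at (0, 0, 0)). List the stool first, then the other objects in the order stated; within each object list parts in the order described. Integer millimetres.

translate([0, 0, 345]) cube([355, 324, 35]);
cube([44, 44, 345]);
translate([311, 0, 0]) cube([44, 44, 345]);
translate([0, 280, 0]) cube([44, 44, 345]);
translate([311, 280, 0]) cube([44, 44, 345]);
translate([2, 47, 380]) {
  translate([0, 0, 402]) cube([351, 257, 37]);
  translate([22, 22, 0]) cylinder(h = 402, r = 22);
  translate([329, 22, 0]) cylinder(h = 402, r = 22);
  translate([22, 235, 0]) cylinder(h = 402, r = 22);
  translate([329, 235, 0]) cylinder(h = 402, r = 22);
}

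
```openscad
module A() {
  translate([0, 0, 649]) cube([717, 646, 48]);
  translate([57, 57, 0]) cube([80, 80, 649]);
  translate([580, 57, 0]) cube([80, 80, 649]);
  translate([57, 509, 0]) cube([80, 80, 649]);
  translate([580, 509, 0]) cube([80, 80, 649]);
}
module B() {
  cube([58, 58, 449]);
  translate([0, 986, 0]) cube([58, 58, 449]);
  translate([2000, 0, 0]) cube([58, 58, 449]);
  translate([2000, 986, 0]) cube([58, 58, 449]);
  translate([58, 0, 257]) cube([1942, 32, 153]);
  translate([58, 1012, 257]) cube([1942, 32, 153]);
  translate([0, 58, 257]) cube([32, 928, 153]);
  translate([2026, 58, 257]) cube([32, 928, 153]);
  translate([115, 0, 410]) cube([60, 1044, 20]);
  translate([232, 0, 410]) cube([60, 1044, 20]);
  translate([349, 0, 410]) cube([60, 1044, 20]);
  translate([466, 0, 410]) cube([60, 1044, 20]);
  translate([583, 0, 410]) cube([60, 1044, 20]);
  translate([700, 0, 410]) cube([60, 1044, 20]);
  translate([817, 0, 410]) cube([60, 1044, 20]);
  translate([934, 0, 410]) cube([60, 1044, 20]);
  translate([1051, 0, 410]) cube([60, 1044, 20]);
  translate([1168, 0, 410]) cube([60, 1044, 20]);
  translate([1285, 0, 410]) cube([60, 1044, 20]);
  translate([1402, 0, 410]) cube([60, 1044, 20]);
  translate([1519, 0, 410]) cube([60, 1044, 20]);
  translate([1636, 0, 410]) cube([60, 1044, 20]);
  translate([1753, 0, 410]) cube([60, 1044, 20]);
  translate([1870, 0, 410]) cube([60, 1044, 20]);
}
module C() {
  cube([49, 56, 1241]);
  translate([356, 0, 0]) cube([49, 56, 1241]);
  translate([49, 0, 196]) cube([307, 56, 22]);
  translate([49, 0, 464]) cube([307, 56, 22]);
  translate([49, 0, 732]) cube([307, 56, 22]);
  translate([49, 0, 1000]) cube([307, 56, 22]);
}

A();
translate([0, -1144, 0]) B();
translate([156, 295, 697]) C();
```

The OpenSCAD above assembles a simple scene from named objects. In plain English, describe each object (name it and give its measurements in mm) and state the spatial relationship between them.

A is a table: top 717 mm (x) × 646 mm (y), 48 mm thick, upper face at z = 697 mm, on four 80×80 mm square legs, each inset 57 mm from the nearest pair of top edges, running from z = 0 to the bottom of the top.

B is a bed frame 2058 mm long (x) by 1044 mm wide (y). Four 58×58 mm corner posts, 449 mm tall, at the corners of the footprint. Four rails of 32 mm thickness and 153 mm height run between adjacent posts with their undersides at z = 257 mm, their outer faces flush with the outside of the frame (the two x-running rails run between the posts' inner faces; the two y-running rails run between the posts' inner faces). 16 slats, each 60 mm wide (x) and 20 mm thick, lie across the top of the two x-running rails, running the full 1044 mm width of the frame in y; the slats are evenly spaced along x between the inner faces of the end posts with equal gaps (rounded down to the nearest mm) at the −x end and between each pair — any rounding remainder accumulates at the +x end.

C is a straight ladder. Two 49×56 mm vertical rails, 1241 mm tall, stand 405 mm apart (outside-to-outside) with their front faces coplanar on the −y side. 4 rungs, each 56 mm deep and 22 mm tall, span between the inner faces of the rails, front faces flush with the rails. The lowest rung's underside is at z = 196 mm and rungs are spaced 268 mm apart (underside to underside).

The bed frame is on the floor beside the table on its −y side. The ladder is on top of the table, centred.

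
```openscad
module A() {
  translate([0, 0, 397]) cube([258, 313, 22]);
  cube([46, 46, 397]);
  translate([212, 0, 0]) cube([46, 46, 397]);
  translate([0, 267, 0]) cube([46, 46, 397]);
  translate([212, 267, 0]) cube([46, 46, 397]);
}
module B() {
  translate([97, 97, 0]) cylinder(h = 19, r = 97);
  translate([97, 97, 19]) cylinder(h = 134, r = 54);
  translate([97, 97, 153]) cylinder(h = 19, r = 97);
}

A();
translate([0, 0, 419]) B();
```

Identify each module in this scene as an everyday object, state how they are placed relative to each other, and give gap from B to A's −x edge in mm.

A is a stool. B is a spool. The spool is on top of the stool. The gap from the spool to the stool's −x edge is 0 mm.

The spool's min-x is at 0; the stool's min-x is 0; gap = 0 mm.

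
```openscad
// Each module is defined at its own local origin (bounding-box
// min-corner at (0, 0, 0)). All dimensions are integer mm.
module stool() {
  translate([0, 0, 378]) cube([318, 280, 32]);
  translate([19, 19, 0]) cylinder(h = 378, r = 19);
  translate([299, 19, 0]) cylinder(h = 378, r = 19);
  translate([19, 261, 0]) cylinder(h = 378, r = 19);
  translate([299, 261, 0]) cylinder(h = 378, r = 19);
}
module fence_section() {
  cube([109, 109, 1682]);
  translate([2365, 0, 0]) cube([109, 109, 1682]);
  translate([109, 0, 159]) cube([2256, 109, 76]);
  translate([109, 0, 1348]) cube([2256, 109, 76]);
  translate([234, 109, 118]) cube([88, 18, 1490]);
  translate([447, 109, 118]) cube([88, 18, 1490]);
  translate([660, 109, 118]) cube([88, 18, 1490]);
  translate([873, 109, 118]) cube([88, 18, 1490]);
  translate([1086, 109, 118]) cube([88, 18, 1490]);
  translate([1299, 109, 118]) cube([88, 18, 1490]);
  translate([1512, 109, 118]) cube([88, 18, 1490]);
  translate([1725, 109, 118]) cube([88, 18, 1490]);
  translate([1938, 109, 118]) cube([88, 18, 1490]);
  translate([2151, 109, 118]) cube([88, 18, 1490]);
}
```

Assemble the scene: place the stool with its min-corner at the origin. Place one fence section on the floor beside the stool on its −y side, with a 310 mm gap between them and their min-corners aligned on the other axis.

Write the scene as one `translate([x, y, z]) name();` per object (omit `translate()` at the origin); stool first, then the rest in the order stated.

stool();
translate([0, -437, 0]) fence_section();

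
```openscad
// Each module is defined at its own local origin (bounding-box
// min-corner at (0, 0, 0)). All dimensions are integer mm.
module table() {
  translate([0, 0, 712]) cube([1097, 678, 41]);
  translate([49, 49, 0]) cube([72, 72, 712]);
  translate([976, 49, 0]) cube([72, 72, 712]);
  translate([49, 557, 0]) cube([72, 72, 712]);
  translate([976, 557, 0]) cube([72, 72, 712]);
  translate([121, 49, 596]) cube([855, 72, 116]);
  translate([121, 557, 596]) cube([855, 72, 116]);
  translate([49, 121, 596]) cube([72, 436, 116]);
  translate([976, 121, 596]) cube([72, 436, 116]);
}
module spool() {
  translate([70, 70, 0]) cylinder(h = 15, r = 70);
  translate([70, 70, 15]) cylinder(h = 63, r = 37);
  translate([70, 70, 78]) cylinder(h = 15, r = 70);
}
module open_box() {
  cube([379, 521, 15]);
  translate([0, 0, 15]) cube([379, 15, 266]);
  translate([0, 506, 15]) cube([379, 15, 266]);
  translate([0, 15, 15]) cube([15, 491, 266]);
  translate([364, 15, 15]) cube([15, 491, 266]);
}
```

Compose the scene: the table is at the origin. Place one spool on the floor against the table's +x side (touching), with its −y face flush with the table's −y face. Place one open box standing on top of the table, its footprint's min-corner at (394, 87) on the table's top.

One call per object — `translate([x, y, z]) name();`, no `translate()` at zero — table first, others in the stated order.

table();
translate([1097, 0, 0]) spool();
translate([394, 87, 753]) open_box();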